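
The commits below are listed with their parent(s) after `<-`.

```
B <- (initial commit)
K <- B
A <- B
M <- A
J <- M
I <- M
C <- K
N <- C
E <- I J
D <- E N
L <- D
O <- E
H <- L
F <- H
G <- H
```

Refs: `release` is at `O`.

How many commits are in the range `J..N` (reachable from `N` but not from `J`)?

3

Reachable from N: {B, C, K, N}.
Reachable from J: {A, B, J, M}.
In N's history but not J's: {C, K, N} — 3 commits.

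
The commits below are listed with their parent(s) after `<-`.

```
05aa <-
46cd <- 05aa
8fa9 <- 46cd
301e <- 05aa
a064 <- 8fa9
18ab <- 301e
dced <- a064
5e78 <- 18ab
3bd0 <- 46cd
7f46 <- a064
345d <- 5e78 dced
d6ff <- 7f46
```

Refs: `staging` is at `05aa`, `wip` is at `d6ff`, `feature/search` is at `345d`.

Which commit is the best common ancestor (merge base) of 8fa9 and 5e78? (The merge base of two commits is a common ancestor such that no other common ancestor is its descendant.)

Ancestors of 8fa9: {05aa, 46cd, 8fa9}.
Ancestors of 5e78: {05aa, 18ab, 301e, 5e78}.
Common ancestors: {05aa}.
The only common ancestor is 05aa, so it is the merge base.

05aa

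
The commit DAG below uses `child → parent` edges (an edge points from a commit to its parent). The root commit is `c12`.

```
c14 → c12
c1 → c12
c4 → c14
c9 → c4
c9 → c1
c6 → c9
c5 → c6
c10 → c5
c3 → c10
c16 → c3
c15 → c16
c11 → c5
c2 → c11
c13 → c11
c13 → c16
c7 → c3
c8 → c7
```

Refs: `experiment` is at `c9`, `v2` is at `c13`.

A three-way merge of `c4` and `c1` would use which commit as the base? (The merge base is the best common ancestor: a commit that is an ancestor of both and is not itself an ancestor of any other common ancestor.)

c12

Ancestors of c4: {c12, c14, c4}.
Ancestors of c1: {c1, c12}.
Common ancestors: {c12}.
The only common ancestor is c12, so it is the merge base.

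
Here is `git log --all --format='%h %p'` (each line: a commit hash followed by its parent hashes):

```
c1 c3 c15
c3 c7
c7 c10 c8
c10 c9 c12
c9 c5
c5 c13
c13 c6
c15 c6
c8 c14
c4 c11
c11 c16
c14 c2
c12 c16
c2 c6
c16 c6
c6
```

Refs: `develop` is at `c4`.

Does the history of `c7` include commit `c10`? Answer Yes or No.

Yes

Ancestors of c7 (commits reachable by following parents): {c10, c12, c13, c14, c16, c2, c5, c6, c7, c8, c9}.
c10 is in that set, so it is an ancestor of c7.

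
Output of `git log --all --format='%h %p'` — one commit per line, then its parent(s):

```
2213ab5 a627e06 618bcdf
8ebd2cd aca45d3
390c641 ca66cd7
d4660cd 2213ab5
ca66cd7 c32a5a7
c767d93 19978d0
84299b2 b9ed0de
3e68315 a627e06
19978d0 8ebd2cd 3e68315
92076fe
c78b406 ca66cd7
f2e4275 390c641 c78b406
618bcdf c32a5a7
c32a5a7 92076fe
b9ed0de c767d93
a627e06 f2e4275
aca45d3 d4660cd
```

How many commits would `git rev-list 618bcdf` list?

Walking parent pointers from 618bcdf: reachable set = {618bcdf, 92076fe, c32a5a7}.
That is 3 commits.

3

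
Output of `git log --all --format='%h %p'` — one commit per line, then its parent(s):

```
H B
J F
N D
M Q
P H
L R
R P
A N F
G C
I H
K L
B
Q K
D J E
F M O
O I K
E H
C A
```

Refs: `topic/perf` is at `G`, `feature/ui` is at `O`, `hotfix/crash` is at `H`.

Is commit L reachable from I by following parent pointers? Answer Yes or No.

Ancestors of I: {B, H, I}.
L is not in that set, so it is not an ancestor of I.

No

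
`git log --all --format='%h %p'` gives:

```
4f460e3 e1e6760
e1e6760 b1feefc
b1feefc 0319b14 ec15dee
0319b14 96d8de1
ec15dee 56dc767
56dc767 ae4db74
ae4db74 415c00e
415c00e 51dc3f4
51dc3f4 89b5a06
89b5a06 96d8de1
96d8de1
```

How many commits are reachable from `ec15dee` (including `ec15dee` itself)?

Walking parent pointers from ec15dee: reachable set = {415c00e, 51dc3f4, 56dc767, 89b5a06, 96d8de1, ae4db74, ec15dee}.
That is 7 commits.

7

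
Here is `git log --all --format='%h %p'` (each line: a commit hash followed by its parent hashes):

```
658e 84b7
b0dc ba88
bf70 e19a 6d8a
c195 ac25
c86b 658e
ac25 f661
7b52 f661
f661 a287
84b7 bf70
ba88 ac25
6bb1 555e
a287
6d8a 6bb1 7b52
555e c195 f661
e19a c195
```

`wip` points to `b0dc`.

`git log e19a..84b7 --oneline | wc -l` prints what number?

Reachable from 84b7: {555e, 6bb1, 6d8a, 7b52, 84b7, a287, ac25, bf70, c195, e19a, f661}.
Reachable from e19a: {a287, ac25, c195, e19a, f661}.
In 84b7's history but not e19a's: {555e, 6bb1, 6d8a, 7b52, 84b7, bf70} — 6 commits.

6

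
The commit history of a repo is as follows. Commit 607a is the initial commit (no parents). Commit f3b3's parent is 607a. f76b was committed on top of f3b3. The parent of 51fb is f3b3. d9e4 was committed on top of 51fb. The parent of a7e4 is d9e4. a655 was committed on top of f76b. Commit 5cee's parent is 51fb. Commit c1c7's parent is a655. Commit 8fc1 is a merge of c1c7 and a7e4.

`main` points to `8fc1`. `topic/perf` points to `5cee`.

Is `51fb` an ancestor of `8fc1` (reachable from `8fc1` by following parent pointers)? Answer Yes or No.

Ancestors of 8fc1 (commits reachable by following parents): {51fb, 607a, 8fc1, a655, a7e4, c1c7, d9e4, f3b3, f76b}.
51fb is in that set, so it is an ancestor of 8fc1.

Yes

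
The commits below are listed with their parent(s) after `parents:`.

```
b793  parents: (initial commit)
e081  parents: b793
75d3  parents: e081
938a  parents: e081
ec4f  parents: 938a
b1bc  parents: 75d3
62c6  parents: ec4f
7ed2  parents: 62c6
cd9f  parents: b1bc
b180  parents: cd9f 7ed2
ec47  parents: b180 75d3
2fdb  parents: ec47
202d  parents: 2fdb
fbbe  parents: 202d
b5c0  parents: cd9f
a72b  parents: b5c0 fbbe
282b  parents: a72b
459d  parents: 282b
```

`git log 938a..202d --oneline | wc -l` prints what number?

Reachable from 202d: {202d, 2fdb, 62c6, 75d3, 7ed2, 938a, b180, b1bc, b793, cd9f, e081, ec47, ec4f}.
Reachable from 938a: {938a, b793, e081}.
In 202d's history but not 938a's: {202d, 2fdb, 62c6, 75d3, 7ed2, b180, b1bc, cd9f, ec47, ec4f} — 10 commits.

10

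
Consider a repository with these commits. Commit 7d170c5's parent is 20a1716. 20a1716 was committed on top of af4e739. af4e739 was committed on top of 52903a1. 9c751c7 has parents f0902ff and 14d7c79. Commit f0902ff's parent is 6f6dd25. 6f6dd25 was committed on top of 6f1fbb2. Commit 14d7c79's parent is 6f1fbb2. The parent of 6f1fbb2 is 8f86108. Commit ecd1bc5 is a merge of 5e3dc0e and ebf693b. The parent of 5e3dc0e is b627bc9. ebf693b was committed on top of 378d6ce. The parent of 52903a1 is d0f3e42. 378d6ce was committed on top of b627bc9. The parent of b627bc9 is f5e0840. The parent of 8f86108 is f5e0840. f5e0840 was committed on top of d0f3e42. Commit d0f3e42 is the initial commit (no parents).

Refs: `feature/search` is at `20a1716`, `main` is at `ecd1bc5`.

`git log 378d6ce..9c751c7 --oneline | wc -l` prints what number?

Reachable from 9c751c7: {14d7c79, 6f1fbb2, 6f6dd25, 8f86108, 9c751c7, d0f3e42, f0902ff, f5e0840}.
Reachable from 378d6ce: {378d6ce, b627bc9, d0f3e42, f5e0840}.
In 9c751c7's history but not 378d6ce's: {14d7c79, 6f1fbb2, 6f6dd25, 8f86108, 9c751c7, f0902ff} — 6 commits.

6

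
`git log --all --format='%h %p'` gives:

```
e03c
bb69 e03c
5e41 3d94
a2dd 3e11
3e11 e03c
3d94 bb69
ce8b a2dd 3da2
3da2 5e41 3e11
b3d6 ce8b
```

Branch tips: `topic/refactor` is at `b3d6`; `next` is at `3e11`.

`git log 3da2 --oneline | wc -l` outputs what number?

Walking parent pointers from 3da2: reachable set = {3d94, 3da2, 3e11, 5e41, bb69, e03c}.
That is 6 commits.

6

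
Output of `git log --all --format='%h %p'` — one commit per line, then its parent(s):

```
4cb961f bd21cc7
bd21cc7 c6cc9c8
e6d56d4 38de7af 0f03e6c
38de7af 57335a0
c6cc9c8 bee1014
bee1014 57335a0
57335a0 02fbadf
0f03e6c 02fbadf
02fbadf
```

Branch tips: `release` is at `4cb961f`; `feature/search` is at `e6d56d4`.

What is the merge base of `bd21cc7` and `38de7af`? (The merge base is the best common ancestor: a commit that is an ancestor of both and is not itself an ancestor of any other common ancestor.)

57335a0

Ancestors of bd21cc7: {02fbadf, 57335a0, bd21cc7, bee1014, c6cc9c8}.
Ancestors of 38de7af: {02fbadf, 38de7af, 57335a0}.
Common ancestors: {02fbadf, 57335a0}.
Among these, 57335a0 is not an ancestor of any other common ancestor — it is the merge base.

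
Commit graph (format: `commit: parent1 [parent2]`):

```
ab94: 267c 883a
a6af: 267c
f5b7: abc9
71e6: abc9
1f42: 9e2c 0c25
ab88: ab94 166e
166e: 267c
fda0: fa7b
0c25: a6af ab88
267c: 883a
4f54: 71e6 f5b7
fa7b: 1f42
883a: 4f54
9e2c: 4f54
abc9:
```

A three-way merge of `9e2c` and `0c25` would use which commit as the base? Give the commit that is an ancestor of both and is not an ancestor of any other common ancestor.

4f54

Ancestors of 9e2c: {4f54, 71e6, 9e2c, abc9, f5b7}.
Ancestors of 0c25: {0c25, 166e, 267c, 4f54, 71e6, 883a, a6af, ab88, ab94, abc9, f5b7}.
Common ancestors: {4f54, 71e6, abc9, f5b7}.
Among these, 4f54 is not an ancestor of any other common ancestor — it is the merge base.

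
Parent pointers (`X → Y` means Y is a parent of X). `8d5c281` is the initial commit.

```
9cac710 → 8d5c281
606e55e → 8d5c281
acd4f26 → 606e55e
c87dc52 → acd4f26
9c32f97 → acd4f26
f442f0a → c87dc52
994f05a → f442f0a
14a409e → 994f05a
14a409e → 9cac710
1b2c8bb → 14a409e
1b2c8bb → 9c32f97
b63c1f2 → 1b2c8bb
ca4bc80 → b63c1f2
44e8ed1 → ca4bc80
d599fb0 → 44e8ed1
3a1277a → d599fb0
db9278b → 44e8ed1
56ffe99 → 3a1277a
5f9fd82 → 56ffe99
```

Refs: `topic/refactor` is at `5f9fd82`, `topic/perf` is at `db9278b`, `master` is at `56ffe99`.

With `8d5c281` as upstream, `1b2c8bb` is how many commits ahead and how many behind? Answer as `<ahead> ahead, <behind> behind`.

Reachable from 1b2c8bb: {14a409e, 1b2c8bb, 606e55e, 8d5c281, 994f05a, 9c32f97, 9cac710, acd4f26, c87dc52, f442f0a}.
Reachable from 8d5c281: {8d5c281}.
Only in 1b2c8bb's history (ahead): {14a409e, 1b2c8bb, 606e55e, 994f05a, 9c32f97, 9cac710, acd4f26, c87dc52, f442f0a} — 9.
Only in 8d5c281's history (behind): {} — 0.

9 ahead, 0 behind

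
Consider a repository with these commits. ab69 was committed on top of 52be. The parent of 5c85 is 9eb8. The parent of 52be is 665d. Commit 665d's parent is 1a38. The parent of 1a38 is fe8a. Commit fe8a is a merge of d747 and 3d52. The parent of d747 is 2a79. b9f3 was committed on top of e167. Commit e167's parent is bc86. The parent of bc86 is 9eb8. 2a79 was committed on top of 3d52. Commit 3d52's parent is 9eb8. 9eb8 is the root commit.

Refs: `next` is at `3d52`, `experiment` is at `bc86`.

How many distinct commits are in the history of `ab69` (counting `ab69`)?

Walking parent pointers from ab69: reachable set = {1a38, 2a79, 3d52, 52be, 665d, 9eb8, ab69, d747, fe8a}.
That is 9 commits.

9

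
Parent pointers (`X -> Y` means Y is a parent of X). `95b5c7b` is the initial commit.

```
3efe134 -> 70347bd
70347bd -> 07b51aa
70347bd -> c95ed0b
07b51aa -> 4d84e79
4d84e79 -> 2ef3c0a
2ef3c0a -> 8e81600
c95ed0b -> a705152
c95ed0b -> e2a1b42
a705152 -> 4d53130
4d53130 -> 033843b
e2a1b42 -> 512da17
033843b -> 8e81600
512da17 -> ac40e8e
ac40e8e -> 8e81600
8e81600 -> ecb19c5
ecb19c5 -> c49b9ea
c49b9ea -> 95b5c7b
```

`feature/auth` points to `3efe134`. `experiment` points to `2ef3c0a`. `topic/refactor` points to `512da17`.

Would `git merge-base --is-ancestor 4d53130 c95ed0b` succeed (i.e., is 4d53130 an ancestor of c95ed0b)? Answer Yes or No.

Ancestors of c95ed0b (commits reachable by following parents): {033843b, 4d53130, 512da17, 8e81600, 95b5c7b, a705152, ac40e8e, c49b9ea, c95ed0b, e2a1b42, ecb19c5}.
4d53130 is in that set, so it is an ancestor of c95ed0b.

Yes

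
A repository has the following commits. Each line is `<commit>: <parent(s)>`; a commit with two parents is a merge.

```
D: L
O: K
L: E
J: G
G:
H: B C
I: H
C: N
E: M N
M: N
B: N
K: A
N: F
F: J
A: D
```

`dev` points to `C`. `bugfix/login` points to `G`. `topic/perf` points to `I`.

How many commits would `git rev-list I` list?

Walking parent pointers from I: reachable set = {B, C, F, G, H, I, J, N}.
That is 8 commits.

8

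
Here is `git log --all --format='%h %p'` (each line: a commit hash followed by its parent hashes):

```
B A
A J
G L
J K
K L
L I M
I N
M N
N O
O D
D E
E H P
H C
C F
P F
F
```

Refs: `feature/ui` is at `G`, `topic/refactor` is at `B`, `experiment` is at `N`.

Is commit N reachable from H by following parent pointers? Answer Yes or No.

No

Ancestors of H: {C, F, H}.
N is not in that set, so it is not an ancestor of H.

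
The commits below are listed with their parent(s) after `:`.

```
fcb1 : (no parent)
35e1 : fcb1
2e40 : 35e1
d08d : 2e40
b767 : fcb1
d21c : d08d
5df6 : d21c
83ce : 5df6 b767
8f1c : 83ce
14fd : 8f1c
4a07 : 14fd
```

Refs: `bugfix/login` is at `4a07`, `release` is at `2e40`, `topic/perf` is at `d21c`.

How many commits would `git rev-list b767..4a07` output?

Reachable from 4a07: {14fd, 2e40, 35e1, 4a07, 5df6, 83ce, 8f1c, b767, d08d, d21c, fcb1}.
Reachable from b767: {b767, fcb1}.
In 4a07's history but not b767's: {14fd, 2e40, 35e1, 4a07, 5df6, 83ce, 8f1c, d08d, d21c} — 9 commits.

9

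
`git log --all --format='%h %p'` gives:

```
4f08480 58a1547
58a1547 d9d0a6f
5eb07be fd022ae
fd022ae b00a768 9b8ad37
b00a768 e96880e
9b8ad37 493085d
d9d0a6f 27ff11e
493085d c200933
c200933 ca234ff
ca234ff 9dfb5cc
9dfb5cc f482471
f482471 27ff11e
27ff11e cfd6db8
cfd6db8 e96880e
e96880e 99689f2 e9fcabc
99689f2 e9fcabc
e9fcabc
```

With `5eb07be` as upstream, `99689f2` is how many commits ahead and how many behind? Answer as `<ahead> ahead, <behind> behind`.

0 ahead, 12 behind

Reachable from 99689f2: {99689f2, e9fcabc}.
Reachable from 5eb07be: {27ff11e, 493085d, 5eb07be, 99689f2, 9b8ad37, 9dfb5cc, b00a768, c200933, ca234ff, cfd6db8, e96880e, e9fcabc, f482471, fd022ae}.
Only in 99689f2's history (ahead): {} — 0.
Only in 5eb07be's history (behind): {27ff11e, 493085d, 5eb07be, 9b8ad37, 9dfb5cc, b00a768, c200933, ca234ff, cfd6db8, e96880e, f482471, fd022ae} — 12.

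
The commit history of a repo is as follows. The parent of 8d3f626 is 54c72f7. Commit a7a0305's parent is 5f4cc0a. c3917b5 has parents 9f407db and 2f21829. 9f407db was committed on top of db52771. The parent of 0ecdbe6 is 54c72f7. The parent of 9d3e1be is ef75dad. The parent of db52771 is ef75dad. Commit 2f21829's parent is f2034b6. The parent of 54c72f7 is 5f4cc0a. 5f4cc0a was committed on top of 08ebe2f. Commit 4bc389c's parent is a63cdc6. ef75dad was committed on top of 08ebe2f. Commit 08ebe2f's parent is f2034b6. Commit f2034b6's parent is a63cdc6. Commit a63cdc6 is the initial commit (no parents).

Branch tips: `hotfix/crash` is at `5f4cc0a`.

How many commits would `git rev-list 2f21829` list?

3

Walking parent pointers from 2f21829: reachable set = {2f21829, a63cdc6, f2034b6}.
That is 3 commits.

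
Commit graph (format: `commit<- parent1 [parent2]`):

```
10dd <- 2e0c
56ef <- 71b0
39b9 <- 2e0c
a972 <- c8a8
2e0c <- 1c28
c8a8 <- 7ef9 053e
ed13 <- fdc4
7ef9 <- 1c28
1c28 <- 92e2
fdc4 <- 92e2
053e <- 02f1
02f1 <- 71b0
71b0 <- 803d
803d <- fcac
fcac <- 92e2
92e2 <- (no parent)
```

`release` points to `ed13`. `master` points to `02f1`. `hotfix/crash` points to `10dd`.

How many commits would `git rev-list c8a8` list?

Walking parent pointers from c8a8: reachable set = {02f1, 053e, 1c28, 71b0, 7ef9, 803d, 92e2, c8a8, fcac}.
That is 9 commits.

9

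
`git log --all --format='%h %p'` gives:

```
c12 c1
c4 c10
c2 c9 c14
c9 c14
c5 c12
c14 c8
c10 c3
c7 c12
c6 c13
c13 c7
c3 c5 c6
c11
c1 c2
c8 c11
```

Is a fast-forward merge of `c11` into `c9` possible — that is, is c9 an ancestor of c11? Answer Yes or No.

A fast-forward from c9 to c11 is possible iff c9 is an ancestor of c11.
Ancestors of c11: {c11}.
c9 is not among them, so fast-forward is not possible.

No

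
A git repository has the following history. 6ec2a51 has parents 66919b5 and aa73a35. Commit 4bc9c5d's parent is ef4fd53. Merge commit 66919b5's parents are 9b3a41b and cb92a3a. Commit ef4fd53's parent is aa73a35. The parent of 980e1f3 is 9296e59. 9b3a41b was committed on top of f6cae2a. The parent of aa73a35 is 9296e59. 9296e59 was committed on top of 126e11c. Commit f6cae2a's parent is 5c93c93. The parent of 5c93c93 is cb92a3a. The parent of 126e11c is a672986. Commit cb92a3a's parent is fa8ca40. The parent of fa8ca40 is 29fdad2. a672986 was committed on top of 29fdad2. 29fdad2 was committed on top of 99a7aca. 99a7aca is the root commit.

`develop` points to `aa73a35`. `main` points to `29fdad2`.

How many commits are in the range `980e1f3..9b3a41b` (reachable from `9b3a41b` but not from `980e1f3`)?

Reachable from 9b3a41b: {29fdad2, 5c93c93, 99a7aca, 9b3a41b, cb92a3a, f6cae2a, fa8ca40}.
Reachable from 980e1f3: {126e11c, 29fdad2, 9296e59, 980e1f3, 99a7aca, a672986}.
In 9b3a41b's history but not 980e1f3's: {5c93c93, 9b3a41b, cb92a3a, f6cae2a, fa8ca40} — 5 commits.

5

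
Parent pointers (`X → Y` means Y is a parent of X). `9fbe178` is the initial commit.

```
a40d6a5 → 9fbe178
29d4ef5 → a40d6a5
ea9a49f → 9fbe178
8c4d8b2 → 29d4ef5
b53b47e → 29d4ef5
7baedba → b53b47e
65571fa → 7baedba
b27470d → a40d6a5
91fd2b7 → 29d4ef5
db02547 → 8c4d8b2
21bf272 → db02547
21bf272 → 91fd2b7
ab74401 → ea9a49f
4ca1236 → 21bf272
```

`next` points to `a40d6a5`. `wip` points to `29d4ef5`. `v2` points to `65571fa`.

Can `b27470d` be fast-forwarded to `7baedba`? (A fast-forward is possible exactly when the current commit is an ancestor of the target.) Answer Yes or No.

No

A fast-forward from b27470d to 7baedba is possible iff b27470d is an ancestor of 7baedba.
Ancestors of 7baedba: {29d4ef5, 7baedba, 9fbe178, a40d6a5, b53b47e}.
b27470d is not among them, so fast-forward is not possible.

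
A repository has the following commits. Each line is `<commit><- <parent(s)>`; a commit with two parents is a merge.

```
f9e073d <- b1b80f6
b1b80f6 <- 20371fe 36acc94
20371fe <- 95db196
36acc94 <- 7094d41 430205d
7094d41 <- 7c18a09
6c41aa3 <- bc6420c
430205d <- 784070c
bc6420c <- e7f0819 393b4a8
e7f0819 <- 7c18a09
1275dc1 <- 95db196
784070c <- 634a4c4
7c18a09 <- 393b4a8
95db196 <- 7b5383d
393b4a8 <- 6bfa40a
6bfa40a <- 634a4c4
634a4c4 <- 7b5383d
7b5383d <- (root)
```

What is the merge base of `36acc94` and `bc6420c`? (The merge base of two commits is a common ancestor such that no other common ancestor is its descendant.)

Ancestors of 36acc94: {36acc94, 393b4a8, 430205d, 634a4c4, 6bfa40a, 7094d41, 784070c, 7b5383d, 7c18a09}.
Ancestors of bc6420c: {393b4a8, 634a4c4, 6bfa40a, 7b5383d, 7c18a09, bc6420c, e7f0819}.
Common ancestors: {393b4a8, 634a4c4, 6bfa40a, 7b5383d, 7c18a09}.
Among these, 7c18a09 is not an ancestor of any other common ancestor — it is the merge base.

7c18a09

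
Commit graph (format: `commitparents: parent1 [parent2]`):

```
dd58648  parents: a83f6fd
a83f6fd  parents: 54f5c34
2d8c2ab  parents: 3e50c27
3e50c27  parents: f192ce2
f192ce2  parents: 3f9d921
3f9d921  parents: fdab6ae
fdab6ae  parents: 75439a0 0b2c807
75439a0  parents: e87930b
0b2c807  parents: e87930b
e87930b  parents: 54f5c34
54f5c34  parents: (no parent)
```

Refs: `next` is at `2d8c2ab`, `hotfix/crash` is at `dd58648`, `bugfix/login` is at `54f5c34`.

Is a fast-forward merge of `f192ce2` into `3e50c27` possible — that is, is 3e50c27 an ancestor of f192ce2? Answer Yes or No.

No

A fast-forward from 3e50c27 to f192ce2 is possible iff 3e50c27 is an ancestor of f192ce2.
Ancestors of f192ce2: {0b2c807, 3f9d921, 54f5c34, 75439a0, e87930b, f192ce2, fdab6ae}.
3e50c27 is not among them, so fast-forward is not possible.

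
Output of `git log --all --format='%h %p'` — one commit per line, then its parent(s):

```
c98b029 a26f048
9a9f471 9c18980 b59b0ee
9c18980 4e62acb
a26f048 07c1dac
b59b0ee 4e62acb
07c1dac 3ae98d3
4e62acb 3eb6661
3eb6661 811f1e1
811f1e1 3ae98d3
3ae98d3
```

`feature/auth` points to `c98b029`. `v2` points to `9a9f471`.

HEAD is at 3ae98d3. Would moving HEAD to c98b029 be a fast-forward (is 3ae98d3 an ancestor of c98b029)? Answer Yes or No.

Yes

A fast-forward from 3ae98d3 to c98b029 is possible iff 3ae98d3 is an ancestor of c98b029.
Ancestors of c98b029: {07c1dac, 3ae98d3, a26f048, c98b029}.
3ae98d3 is among them, so fast-forward is possible.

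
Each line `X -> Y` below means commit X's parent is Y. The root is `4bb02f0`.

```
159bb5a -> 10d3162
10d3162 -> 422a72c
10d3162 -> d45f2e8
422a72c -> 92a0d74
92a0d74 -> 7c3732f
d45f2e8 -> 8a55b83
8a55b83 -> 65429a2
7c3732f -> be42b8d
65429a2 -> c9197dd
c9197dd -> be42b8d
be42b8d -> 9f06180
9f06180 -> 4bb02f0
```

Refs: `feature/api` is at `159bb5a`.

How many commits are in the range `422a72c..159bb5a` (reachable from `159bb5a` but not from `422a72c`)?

6

Reachable from 159bb5a: {10d3162, 159bb5a, 422a72c, 4bb02f0, 65429a2, 7c3732f, 8a55b83, 92a0d74, 9f06180, be42b8d, c9197dd, d45f2e8}.
Reachable from 422a72c: {422a72c, 4bb02f0, 7c3732f, 92a0d74, 9f06180, be42b8d}.
In 159bb5a's history but not 422a72c's: {10d3162, 159bb5a, 65429a2, 8a55b83, c9197dd, d45f2e8} — 6 commits.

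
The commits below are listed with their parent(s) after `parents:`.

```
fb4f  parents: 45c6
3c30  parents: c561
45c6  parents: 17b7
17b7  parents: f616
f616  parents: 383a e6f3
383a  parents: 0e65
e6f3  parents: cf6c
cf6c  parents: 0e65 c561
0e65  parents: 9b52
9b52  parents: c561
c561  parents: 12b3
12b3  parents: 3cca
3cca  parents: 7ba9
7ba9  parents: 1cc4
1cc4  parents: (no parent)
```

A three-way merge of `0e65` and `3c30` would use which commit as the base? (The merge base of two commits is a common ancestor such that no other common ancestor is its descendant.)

c561

Ancestors of 0e65: {0e65, 12b3, 1cc4, 3cca, 7ba9, 9b52, c561}.
Ancestors of 3c30: {12b3, 1cc4, 3c30, 3cca, 7ba9, c561}.
Common ancestors: {12b3, 1cc4, 3cca, 7ba9, c561}.
Among these, c561 is not an ancestor of any other common ancestor — it is the merge base.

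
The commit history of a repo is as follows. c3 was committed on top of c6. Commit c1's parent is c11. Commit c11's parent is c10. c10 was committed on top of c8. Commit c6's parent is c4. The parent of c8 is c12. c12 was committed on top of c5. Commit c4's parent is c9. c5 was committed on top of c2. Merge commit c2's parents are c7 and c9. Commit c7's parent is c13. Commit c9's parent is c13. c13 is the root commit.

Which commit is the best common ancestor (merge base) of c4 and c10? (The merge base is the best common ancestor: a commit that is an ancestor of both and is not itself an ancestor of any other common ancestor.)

c9

Ancestors of c4: {c13, c4, c9}.
Ancestors of c10: {c10, c12, c13, c2, c5, c7, c8, c9}.
Common ancestors: {c13, c9}.
Among these, c9 is not an ancestor of any other common ancestor — it is the merge base.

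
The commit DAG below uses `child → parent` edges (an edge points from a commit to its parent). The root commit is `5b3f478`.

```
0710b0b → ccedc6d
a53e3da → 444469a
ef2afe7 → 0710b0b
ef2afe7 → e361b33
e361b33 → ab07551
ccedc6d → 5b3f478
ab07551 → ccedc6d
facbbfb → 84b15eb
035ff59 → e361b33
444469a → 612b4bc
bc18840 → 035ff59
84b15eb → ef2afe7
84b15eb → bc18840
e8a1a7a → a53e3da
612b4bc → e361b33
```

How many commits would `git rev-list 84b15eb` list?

9

Walking parent pointers from 84b15eb: reachable set = {035ff59, 0710b0b, 5b3f478, 84b15eb, ab07551, bc18840, ccedc6d, e361b33, ef2afe7}.
That is 9 commits.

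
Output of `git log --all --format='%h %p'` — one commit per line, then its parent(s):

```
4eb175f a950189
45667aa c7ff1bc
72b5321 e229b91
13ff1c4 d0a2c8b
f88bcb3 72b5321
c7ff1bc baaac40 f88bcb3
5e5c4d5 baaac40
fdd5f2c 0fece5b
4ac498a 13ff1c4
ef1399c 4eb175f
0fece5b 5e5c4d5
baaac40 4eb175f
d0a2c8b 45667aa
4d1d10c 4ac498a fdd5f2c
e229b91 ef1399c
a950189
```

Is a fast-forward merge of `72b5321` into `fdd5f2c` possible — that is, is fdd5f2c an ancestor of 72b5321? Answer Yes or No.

No

A fast-forward from fdd5f2c to 72b5321 is possible iff fdd5f2c is an ancestor of 72b5321.
Ancestors of 72b5321: {4eb175f, 72b5321, a950189, e229b91, ef1399c}.
fdd5f2c is not among them, so fast-forward is not possible.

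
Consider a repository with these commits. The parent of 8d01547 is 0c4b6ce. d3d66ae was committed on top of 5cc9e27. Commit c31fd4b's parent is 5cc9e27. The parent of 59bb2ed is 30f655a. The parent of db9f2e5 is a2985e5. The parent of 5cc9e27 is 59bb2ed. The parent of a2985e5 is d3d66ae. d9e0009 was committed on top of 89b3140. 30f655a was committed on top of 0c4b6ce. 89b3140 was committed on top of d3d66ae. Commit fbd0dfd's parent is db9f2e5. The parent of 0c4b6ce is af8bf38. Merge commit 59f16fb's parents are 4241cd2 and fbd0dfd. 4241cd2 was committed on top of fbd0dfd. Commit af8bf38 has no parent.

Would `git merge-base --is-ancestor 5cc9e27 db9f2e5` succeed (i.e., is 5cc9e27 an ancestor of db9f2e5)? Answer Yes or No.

Ancestors of db9f2e5 (commits reachable by following parents): {0c4b6ce, 30f655a, 59bb2ed, 5cc9e27, a2985e5, af8bf38, d3d66ae, db9f2e5}.
5cc9e27 is in that set, so it is an ancestor of db9f2e5.

Yes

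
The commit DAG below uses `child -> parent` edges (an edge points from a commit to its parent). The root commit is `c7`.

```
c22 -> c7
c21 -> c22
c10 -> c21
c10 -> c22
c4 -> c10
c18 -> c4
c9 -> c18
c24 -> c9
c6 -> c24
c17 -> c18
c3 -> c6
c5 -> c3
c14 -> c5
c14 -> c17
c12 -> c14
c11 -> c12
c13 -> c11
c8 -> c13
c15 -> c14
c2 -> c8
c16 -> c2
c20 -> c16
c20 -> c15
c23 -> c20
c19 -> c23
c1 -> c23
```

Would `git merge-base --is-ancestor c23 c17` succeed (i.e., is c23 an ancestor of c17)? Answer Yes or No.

Ancestors of c17: {c10, c17, c18, c21, c22, c4, c7}.
c23 is not in that set, so it is not an ancestor of c17.

No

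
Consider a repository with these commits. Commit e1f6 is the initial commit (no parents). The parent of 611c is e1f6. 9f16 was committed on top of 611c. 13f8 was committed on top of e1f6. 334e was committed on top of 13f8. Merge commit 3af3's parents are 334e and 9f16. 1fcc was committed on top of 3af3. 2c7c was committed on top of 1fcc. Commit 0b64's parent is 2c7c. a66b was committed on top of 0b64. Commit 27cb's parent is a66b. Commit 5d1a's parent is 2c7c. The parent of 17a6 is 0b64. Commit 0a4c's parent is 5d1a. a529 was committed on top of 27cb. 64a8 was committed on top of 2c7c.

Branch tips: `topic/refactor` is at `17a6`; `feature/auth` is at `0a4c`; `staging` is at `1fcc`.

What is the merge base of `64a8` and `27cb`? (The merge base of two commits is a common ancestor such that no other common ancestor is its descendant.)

Ancestors of 64a8: {13f8, 1fcc, 2c7c, 334e, 3af3, 611c, 64a8, 9f16, e1f6}.
Ancestors of 27cb: {0b64, 13f8, 1fcc, 27cb, 2c7c, 334e, 3af3, 611c, 9f16, a66b, e1f6}.
Common ancestors: {13f8, 1fcc, 2c7c, 334e, 3af3, 611c, 9f16, e1f6}.
Among these, 2c7c is not an ancestor of any other common ancestor — it is the merge base.

2c7c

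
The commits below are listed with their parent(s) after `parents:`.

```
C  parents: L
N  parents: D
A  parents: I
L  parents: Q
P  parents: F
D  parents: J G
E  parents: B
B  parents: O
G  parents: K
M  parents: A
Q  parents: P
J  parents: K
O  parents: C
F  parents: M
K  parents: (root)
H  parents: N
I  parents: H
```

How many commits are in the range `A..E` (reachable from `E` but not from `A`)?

9

Reachable from E: {A, B, C, D, E, F, G, H, I, J, K, L, M, N, O, P, Q}.
Reachable from A: {A, D, G, H, I, J, K, N}.
In E's history but not A's: {B, C, E, F, L, M, O, P, Q} — 9 commits.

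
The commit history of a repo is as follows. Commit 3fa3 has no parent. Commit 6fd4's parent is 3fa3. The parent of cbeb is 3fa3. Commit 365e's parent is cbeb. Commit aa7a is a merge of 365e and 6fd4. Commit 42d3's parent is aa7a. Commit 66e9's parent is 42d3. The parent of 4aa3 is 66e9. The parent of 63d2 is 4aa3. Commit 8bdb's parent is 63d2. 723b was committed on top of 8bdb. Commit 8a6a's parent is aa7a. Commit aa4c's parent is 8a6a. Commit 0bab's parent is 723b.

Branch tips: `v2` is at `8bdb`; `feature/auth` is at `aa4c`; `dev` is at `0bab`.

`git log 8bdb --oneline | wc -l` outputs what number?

Walking parent pointers from 8bdb: reachable set = {365e, 3fa3, 42d3, 4aa3, 63d2, 66e9, 6fd4, 8bdb, aa7a, cbeb}.
That is 10 commits.

10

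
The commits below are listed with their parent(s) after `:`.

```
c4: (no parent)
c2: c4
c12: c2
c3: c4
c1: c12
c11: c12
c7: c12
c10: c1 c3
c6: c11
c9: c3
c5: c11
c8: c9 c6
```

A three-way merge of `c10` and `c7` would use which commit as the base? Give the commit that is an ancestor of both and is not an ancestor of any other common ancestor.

c12

Ancestors of c10: {c1, c10, c12, c2, c3, c4}.
Ancestors of c7: {c12, c2, c4, c7}.
Common ancestors: {c12, c2, c4}.
Among these, c12 is not an ancestor of any other common ancestor — it is the merge base.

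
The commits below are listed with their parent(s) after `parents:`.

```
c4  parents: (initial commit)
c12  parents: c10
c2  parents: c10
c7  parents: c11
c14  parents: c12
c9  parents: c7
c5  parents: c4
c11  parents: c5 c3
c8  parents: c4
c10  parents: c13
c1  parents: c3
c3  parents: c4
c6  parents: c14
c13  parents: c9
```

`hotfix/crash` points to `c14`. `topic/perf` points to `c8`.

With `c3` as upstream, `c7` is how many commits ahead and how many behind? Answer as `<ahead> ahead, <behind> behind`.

Reachable from c7: {c11, c3, c4, c5, c7}.
Reachable from c3: {c3, c4}.
Only in c7's history (ahead): {c11, c5, c7} — 3.
Only in c3's history (behind): {} — 0.

3 ahead, 0 behind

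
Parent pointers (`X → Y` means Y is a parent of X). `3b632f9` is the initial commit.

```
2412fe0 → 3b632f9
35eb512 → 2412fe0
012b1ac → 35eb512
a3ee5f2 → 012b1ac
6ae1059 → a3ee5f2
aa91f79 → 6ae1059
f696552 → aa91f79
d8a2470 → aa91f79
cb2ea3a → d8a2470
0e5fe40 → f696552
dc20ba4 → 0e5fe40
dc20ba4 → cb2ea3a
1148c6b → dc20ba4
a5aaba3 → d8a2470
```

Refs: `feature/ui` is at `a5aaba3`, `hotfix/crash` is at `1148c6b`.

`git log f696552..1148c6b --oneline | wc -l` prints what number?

Reachable from 1148c6b: {012b1ac, 0e5fe40, 1148c6b, 2412fe0, 35eb512, 3b632f9, 6ae1059, a3ee5f2, aa91f79, cb2ea3a, d8a2470, dc20ba4, f696552}.
Reachable from f696552: {012b1ac, 2412fe0, 35eb512, 3b632f9, 6ae1059, a3ee5f2, aa91f79, f696552}.
In 1148c6b's history but not f696552's: {0e5fe40, 1148c6b, cb2ea3a, d8a2470, dc20ba4} — 5 commits.

5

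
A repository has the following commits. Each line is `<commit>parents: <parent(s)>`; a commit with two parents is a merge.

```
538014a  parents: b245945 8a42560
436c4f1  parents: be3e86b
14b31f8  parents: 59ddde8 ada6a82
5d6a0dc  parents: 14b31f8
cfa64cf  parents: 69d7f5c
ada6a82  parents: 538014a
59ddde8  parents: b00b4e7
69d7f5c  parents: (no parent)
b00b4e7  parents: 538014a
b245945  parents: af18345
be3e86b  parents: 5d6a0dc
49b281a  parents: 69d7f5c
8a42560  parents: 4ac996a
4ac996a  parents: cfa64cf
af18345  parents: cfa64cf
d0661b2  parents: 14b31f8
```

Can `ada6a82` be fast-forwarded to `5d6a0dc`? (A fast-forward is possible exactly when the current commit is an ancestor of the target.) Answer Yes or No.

Yes

A fast-forward from ada6a82 to 5d6a0dc is possible iff ada6a82 is an ancestor of 5d6a0dc.
Ancestors of 5d6a0dc: {14b31f8, 4ac996a, 538014a, 59ddde8, 5d6a0dc, 69d7f5c, 8a42560, ada6a82, af18345, b00b4e7, b245945, cfa64cf}.
ada6a82 is among them, so fast-forward is possible.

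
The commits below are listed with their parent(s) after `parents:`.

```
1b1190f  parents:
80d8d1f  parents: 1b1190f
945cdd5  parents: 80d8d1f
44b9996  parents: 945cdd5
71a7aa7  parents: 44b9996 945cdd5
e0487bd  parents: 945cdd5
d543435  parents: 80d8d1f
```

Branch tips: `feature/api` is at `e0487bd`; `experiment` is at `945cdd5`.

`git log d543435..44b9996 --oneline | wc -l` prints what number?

Reachable from 44b9996: {1b1190f, 44b9996, 80d8d1f, 945cdd5}.
Reachable from d543435: {1b1190f, 80d8d1f, d543435}.
In 44b9996's history but not d543435's: {44b9996, 945cdd5} — 2 commits.

2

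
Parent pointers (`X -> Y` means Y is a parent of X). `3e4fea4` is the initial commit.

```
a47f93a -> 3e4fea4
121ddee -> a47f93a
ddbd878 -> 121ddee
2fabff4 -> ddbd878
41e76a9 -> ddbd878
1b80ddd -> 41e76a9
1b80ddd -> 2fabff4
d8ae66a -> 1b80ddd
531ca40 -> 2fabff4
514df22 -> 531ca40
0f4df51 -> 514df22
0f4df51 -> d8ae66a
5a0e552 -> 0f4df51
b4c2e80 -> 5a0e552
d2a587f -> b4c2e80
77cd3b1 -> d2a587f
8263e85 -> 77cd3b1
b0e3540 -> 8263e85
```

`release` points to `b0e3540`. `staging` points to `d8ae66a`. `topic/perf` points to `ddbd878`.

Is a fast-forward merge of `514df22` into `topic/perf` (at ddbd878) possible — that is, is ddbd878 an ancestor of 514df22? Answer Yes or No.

A fast-forward from ddbd878 to 514df22 is possible iff ddbd878 is an ancestor of 514df22.
Ancestors of 514df22: {121ddee, 2fabff4, 3e4fea4, 514df22, 531ca40, a47f93a, ddbd878}.
ddbd878 is among them, so fast-forward is possible.

Yes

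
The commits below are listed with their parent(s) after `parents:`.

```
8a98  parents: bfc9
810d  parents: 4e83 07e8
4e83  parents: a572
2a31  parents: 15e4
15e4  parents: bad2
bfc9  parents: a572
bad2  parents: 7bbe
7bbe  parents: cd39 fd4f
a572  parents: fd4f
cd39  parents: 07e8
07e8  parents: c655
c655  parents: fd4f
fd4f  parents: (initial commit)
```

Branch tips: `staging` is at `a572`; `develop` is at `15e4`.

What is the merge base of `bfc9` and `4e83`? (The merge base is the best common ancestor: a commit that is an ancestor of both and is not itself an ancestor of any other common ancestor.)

a572

Ancestors of bfc9: {a572, bfc9, fd4f}.
Ancestors of 4e83: {4e83, a572, fd4f}.
Common ancestors: {a572, fd4f}.
Among these, a572 is not an ancestor of any other common ancestor — it is the merge base.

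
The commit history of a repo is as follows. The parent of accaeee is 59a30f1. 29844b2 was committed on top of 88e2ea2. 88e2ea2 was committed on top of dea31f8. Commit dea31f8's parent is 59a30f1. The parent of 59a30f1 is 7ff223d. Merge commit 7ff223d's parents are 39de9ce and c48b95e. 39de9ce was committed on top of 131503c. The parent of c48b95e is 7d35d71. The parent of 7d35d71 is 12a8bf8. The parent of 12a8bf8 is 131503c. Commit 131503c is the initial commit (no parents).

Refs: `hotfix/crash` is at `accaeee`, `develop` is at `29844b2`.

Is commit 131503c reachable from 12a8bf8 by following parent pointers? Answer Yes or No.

Yes

Ancestors of 12a8bf8 (commits reachable by following parents): {12a8bf8, 131503c}.
131503c is in that set, so it is an ancestor of 12a8bf8.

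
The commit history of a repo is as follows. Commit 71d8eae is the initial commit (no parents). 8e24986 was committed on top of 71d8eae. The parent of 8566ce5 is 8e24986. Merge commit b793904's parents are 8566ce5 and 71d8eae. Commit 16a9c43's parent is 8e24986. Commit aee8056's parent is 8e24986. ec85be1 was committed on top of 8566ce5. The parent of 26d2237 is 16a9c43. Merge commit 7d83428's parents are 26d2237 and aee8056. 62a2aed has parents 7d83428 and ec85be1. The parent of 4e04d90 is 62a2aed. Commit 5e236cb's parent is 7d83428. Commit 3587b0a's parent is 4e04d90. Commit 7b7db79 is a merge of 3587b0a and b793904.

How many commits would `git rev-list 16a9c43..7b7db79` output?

Reachable from 7b7db79: {16a9c43, 26d2237, 3587b0a, 4e04d90, 62a2aed, 71d8eae, 7b7db79, 7d83428, 8566ce5, 8e24986, aee8056, b793904, ec85be1}.
Reachable from 16a9c43: {16a9c43, 71d8eae, 8e24986}.
In 7b7db79's history but not 16a9c43's: {26d2237, 3587b0a, 4e04d90, 62a2aed, 7b7db79, 7d83428, 8566ce5, aee8056, b793904, ec85be1} — 10 commits.

10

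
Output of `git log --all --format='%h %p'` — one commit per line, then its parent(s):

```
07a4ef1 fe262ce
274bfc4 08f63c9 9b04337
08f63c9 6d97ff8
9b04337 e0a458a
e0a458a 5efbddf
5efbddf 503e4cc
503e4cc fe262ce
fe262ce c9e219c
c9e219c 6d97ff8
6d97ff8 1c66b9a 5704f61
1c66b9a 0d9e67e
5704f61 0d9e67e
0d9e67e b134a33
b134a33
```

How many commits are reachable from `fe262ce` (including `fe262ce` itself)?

7

Walking parent pointers from fe262ce: reachable set = {0d9e67e, 1c66b9a, 5704f61, 6d97ff8, b134a33, c9e219c, fe262ce}.
That is 7 commits.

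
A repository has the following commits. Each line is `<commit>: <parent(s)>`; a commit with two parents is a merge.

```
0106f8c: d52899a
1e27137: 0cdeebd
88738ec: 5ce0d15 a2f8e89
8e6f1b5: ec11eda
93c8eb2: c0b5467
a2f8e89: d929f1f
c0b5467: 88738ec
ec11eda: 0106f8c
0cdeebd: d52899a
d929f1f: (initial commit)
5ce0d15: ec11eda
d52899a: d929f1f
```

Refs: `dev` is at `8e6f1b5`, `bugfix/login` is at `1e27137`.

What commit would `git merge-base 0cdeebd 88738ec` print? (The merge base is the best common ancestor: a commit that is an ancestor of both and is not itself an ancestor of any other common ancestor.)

d52899a

Ancestors of 0cdeebd: {0cdeebd, d52899a, d929f1f}.
Ancestors of 88738ec: {0106f8c, 5ce0d15, 88738ec, a2f8e89, d52899a, d929f1f, ec11eda}.
Common ancestors: {d52899a, d929f1f}.
Among these, d52899a is not an ancestor of any other common ancestor — it is the merge base.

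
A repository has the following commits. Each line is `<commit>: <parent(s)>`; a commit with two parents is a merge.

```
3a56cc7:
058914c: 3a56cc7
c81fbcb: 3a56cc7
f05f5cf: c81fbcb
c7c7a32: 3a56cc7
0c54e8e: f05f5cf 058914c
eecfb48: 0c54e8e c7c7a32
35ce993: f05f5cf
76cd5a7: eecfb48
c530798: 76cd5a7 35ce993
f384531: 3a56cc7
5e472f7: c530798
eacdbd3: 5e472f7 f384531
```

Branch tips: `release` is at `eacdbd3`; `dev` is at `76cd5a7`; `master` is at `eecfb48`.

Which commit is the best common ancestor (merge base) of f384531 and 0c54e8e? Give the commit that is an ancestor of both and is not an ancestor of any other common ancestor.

3a56cc7

Ancestors of f384531: {3a56cc7, f384531}.
Ancestors of 0c54e8e: {058914c, 0c54e8e, 3a56cc7, c81fbcb, f05f5cf}.
Common ancestors: {3a56cc7}.
The only common ancestor is 3a56cc7, so it is the merge base.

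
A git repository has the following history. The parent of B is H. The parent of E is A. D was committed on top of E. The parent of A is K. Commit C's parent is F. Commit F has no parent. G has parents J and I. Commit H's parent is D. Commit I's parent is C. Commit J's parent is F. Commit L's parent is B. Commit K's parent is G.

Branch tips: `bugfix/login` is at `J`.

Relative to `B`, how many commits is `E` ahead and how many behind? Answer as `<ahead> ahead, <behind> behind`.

Reachable from E: {A, C, E, F, G, I, J, K}.
Reachable from B: {A, B, C, D, E, F, G, H, I, J, K}.
Only in E's history (ahead): {} — 0.
Only in B's history (behind): {B, D, H} — 3.

0 ahead, 3 behind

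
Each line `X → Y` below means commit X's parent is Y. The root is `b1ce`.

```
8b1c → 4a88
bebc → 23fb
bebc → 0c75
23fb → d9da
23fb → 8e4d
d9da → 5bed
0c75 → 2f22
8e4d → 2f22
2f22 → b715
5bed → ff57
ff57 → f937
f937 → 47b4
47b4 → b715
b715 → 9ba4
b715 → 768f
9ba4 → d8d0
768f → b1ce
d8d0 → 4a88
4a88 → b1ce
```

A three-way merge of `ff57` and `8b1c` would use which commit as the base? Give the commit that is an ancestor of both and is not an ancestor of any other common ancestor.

Ancestors of ff57: {47b4, 4a88, 768f, 9ba4, b1ce, b715, d8d0, f937, ff57}.
Ancestors of 8b1c: {4a88, 8b1c, b1ce}.
Common ancestors: {4a88, b1ce}.
Among these, 4a88 is not an ancestor of any other common ancestor — it is the merge base.

4a88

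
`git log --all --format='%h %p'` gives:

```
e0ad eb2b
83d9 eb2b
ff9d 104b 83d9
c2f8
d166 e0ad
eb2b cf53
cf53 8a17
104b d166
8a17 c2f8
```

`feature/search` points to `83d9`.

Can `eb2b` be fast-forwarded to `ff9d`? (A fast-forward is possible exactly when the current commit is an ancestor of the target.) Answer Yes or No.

A fast-forward from eb2b to ff9d is possible iff eb2b is an ancestor of ff9d.
Ancestors of ff9d: {104b, 83d9, 8a17, c2f8, cf53, d166, e0ad, eb2b, ff9d}.
eb2b is among them, so fast-forward is possible.

Yes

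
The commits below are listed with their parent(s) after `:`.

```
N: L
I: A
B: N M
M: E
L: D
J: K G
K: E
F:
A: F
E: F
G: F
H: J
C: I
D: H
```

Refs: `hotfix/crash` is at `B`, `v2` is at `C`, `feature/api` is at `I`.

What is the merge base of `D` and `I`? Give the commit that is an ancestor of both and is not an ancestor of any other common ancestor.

Ancestors of D: {D, E, F, G, H, J, K}.
Ancestors of I: {A, F, I}.
Common ancestors: {F}.
The only common ancestor is F, so it is the merge base.

F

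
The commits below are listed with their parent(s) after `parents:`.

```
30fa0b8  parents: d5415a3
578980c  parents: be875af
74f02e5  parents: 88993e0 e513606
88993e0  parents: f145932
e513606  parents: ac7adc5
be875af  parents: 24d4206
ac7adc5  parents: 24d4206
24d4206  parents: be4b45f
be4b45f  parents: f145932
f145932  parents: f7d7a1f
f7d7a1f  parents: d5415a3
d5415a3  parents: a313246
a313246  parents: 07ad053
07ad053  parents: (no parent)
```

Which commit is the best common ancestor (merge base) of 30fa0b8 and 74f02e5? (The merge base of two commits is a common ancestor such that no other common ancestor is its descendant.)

d5415a3

Ancestors of 30fa0b8: {07ad053, 30fa0b8, a313246, d5415a3}.
Ancestors of 74f02e5: {07ad053, 24d4206, 74f02e5, 88993e0, a313246, ac7adc5, be4b45f, d5415a3, e513606, f145932, f7d7a1f}.
Common ancestors: {07ad053, a313246, d5415a3}.
Among these, d5415a3 is not an ancestor of any other common ancestor — it is the merge base.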